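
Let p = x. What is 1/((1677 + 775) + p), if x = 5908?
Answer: 1/8360 ≈ 0.00011962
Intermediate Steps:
p = 5908
1/((1677 + 775) + p) = 1/((1677 + 775) + 5908) = 1/(2452 + 5908) = 1/8360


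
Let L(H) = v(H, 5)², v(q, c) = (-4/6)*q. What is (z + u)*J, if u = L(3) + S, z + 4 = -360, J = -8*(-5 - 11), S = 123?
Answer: -30336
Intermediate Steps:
J = 128 (J = -8*(-16) = 128)
z = -364 (z = -4 - 360 = -364)
v(q, c) = -2*q/3 (v(q, c) = (-4*⅙)*q = -2*q/3)
L(H) = 4*H²/9 (L(H) = (-2*H/3)² = 4*H²/9)
u = 127 (u = (4/9)*3² + 123 = (4/9)*9 + 123 = 4 + 123 = 127)
(z + u)*J = (-364 + 127)*128 = -237*128 = -30336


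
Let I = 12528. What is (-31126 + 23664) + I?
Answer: 5066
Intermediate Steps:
(-31126 + 23664) + I = (-31126 + 23664) + 12528 = -7462 + 12528 = 5066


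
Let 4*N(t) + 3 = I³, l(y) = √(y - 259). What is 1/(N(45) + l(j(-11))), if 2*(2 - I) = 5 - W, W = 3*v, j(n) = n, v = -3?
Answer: -16/647 - 3*I*√30/1294 ≈ -0.02473 - 0.012698*I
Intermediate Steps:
W = -9 (W = 3*(-3) = -9)
l(y) = √(-259 + y)
I = -5 (I = 2 - (5 - 1*(-9))/2 = 2 - (5 + 9)/2 = 2 - ½*14 = 2 - 7 = -5)
N(t) = -32 (N(t) = -¾ + (¼)*(-5)³ = -¾ + (¼)*(-125) = -¾ - 125/4 = -32)
1/(N(45) + l(j(-11))) = 1/(-32 + √(-259 - 11)) = 1/(-32 + √(-270)) = 1/(-32 + 3*I*√30)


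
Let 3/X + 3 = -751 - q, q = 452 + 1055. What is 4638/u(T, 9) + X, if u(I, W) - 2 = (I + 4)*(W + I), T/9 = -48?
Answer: 4971690/204672503 ≈ 0.024291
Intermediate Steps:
q = 1507
T = -432 (T = 9*(-48) = -432)
u(I, W) = 2 + (4 + I)*(I + W) (u(I, W) = 2 + (I + 4)*(W + I) = 2 + (4 + I)*(I + W))
X = -3/2261 (X = 3/(-3 + (-751 - 1*1507)) = 3/(-3 + (-751 - 1507)) = 3/(-3 - 2258) = 3/(-2261) = 3*(-1/2261) = -3/2261 ≈ -0.0013268)
4638/u(T, 9) + X = 4638/(2 + (-432)² + 4*(-432) + 4*9 - 432*9) - 3/2261 = 4638/(2 + 186624 - 1728 + 36 - 3888) - 3/2261 = 4638/181046 - 3/2261 = 4638*(1/181046) - 3/2261 = 2319/90523 - 3/2261 = 4971690/204672503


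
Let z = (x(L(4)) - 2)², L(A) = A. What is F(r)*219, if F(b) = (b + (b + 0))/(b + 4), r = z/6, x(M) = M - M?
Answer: 438/7 ≈ 62.571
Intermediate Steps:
x(M) = 0
z = 4 (z = (0 - 2)² = (-2)² = 4)
r = ⅔ (r = 4/6 = 4*(⅙) = ⅔ ≈ 0.66667)
F(b) = 2*b/(4 + b) (F(b) = (b + b)/(4 + b) = (2*b)/(4 + b) = 2*b/(4 + b))
F(r)*219 = (2*(⅔)/(4 + ⅔))*219 = (2*(⅔)/(14/3))*219 = (2*(⅔)*(3/14))*219 = (2/7)*219 = 438/7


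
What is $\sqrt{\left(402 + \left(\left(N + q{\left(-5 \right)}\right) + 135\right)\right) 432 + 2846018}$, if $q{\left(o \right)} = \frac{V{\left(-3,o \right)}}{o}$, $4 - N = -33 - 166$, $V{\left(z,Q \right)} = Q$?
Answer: $\sqrt{3166130} \approx 1779.4$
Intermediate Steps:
$N = 203$ ($N = 4 - \left(-33 - 166\right) = 4 - -199 = 4 + 199 = 203$)
$q{\left(o \right)} = 1$ ($q{\left(o \right)} = \frac{o}{o} = 1$)
$\sqrt{\left(402 + \left(\left(N + q{\left(-5 \right)}\right) + 135\right)\right) 432 + 2846018} = \sqrt{\left(402 + \left(\left(203 + 1\right) + 135\right)\right) 432 + 2846018} = \sqrt{\left(402 + \left(204 + 135\right)\right) 432 + 2846018} = \sqrt{\left(402 + 339\right) 432 + 2846018} = \sqrt{741 \cdot 432 + 2846018} = \sqrt{320112 + 2846018} = \sqrt{3166130}$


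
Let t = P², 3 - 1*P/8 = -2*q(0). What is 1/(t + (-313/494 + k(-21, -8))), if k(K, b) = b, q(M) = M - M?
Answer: 494/280279 ≈ 0.0017625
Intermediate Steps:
q(M) = 0
P = 24 (P = 24 - (-16)*0 = 24 - 8*0 = 24 + 0 = 24)
t = 576 (t = 24² = 576)
1/(t + (-313/494 + k(-21, -8))) = 1/(576 + (-313/494 - 8)) = 1/(576 - 4265/494) = 1/(280279/494) = 494/280279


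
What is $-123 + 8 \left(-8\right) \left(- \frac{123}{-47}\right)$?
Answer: $- \frac{13653}{47} \approx -290.49$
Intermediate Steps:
$-123 + 8 \left(-8\right) \left(- \frac{123}{-47}\right) = -123 - 64 \left(\left(-123\right) \left(- \frac{1}{47}\right)\right) = -123 - \frac{7872}{47} = - \frac{13653}{47}$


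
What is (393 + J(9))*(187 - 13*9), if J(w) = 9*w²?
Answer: 78540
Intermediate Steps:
(393 + J(9))*(187 - 13*9) = (393 + 9*9²)*(187 - 13*9) = (393 + 9*81)*(187 - 117) = (393 + 729)*70 = 1122*70 = 78540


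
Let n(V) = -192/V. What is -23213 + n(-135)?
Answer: -1044521/45 ≈ -23212.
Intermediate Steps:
-23213 + n(-135) = -23213 - 192/(-135) = -23213 - 192*(-1/135) = -23213 + 64/45 = -1044521/45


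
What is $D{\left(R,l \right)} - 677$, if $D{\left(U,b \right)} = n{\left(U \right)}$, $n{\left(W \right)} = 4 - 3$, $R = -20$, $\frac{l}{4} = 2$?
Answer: $-676$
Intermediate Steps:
$l = 8$ ($l = 4 \cdot 2 = 8$)
$n{\left(W \right)} = 1$
$D{\left(U,b \right)} = 1$
$D{\left(R,l \right)} - 677 = 1 - 677 = -676$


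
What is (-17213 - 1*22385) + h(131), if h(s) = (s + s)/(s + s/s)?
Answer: -2613337/66 ≈ -39596.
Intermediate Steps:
h(s) = 2*s/(1 + s) (h(s) = (2*s)/(s + 1) = (2*s)/(1 + s) = 2*s/(1 + s))
(-17213 - 1*22385) + h(131) = (-17213 - 1*22385) + 2*131/(1 + 131) = (-17213 - 22385) + 2*131/132 = -39598 + 2*131*(1/132) = -39598 + 131/66 = -2613337/66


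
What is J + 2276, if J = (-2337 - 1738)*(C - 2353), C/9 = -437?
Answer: 25617726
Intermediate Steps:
C = -3933 (C = 9*(-437) = -3933)
J = 25615450 (J = (-2337 - 1738)*(-3933 - 2353) = -4075*(-6286) = 25615450)
J + 2276 = 25615450 + 2276 = 25617726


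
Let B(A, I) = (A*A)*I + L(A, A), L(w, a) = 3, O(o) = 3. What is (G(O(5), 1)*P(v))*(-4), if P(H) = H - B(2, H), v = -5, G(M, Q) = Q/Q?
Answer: -48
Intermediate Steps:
G(M, Q) = 1
B(A, I) = 3 + I*A**2 (B(A, I) = (A*A)*I + 3 = A**2*I + 3 = I*A**2 + 3 = 3 + I*A**2)
P(H) = -3 - 3*H (P(H) = H - (3 + H*2**2) = H - (3 + H*4) = H - (3 + 4*H) = H + (-3 - 4*H) = -3 - 3*H)
(G(O(5), 1)*P(v))*(-4) = (1*(-3 - 3*(-5)))*(-4) = (1*(-3 + 15))*(-4) = (1*12)*(-4) = 12*(-4) = -48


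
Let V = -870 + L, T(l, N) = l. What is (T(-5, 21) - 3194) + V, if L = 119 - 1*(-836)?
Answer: -3114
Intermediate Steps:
L = 955 (L = 119 + 836 = 955)
V = 85 (V = -870 + 955 = 85)
(T(-5, 21) - 3194) + V = (-5 - 3194) + 85 = -3199 + 85 = -3114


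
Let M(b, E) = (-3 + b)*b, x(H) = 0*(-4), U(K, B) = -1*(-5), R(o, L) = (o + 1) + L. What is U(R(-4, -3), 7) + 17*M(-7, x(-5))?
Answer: 1195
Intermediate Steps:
R(o, L) = 1 + L + o (R(o, L) = (1 + o) + L = 1 + L + o)
U(K, B) = 5
x(H) = 0
M(b, E) = b*(-3 + b)
U(R(-4, -3), 7) + 17*M(-7, x(-5)) = 5 + 17*(-7*(-3 - 7)) = 5 + 17*(-7*(-10)) = 5 + 17*70 = 5 + 1190 = 1195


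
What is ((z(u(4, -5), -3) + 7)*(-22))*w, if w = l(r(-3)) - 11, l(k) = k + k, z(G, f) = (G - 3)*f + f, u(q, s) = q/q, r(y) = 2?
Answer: 1540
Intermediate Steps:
u(q, s) = 1
z(G, f) = f + f*(-3 + G) (z(G, f) = (-3 + G)*f + f = f*(-3 + G) + f = f + f*(-3 + G))
l(k) = 2*k
w = -7 (w = 2*2 - 11 = 4 - 11 = -7)
((z(u(4, -5), -3) + 7)*(-22))*w = ((-3*(-2 + 1) + 7)*(-22))*(-7) = ((-3*(-1) + 7)*(-22))*(-7) = ((3 + 7)*(-22))*(-7) = (10*(-22))*(-7) = -220*(-7) = 1540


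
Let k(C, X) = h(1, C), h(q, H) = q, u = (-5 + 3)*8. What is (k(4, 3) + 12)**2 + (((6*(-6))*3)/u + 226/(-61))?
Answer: 41979/244 ≈ 172.05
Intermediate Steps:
u = -16 (u = -2*8 = -16)
k(C, X) = 1
(k(4, 3) + 12)**2 + (((6*(-6))*3)/u + 226/(-61)) = (1 + 12)**2 + (((6*(-6))*3)/(-16) + 226/(-61)) = 13**2 + (-36*3*(-1/16) + 226*(-1/61)) = 169 + (-108*(-1/16) - 226/61) = 169 + (27/4 - 226/61) = 169 + 743/244 = 41979/244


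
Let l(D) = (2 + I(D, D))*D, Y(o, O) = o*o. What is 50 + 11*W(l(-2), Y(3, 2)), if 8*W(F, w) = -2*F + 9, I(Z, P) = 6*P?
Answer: 59/8 ≈ 7.3750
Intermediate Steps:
Y(o, O) = o**2
l(D) = D*(2 + 6*D) (l(D) = (2 + 6*D)*D = D*(2 + 6*D))
W(F, w) = 9/8 - F/4 (W(F, w) = (-2*F + 9)/8 = (9 - 2*F)/8 = 9/8 - F/4)
50 + 11*W(l(-2), Y(3, 2)) = 50 + 11*(9/8 - (-2)*(1 + 3*(-2))/2) = 50 + 11*(9/8 - (-2)*(1 - 6)/2) = 50 + 11*(9/8 - (-2)*(-5)/2) = 50 + 11*(9/8 - 1/4*20) = 50 + 11*(9/8 - 5) = 50 + 11*(-31/8) = 50 - 341/8 = 59/8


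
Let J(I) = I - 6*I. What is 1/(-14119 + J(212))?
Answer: -1/15179 ≈ -6.5880e-5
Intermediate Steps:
J(I) = -5*I
1/(-14119 + J(212)) = 1/(-14119 - 5*212) = 1/(-14119 - 1060) = 1/(-15179) = -1/15179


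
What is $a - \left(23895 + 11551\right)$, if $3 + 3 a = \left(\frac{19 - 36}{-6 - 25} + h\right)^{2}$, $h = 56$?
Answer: $- \frac{99120692}{2883} \approx -34381.0$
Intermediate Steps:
$a = \frac{3070126}{2883}$ ($a = -1 + \frac{\left(\frac{19 - 36}{-6 - 25} + 56\right)^{2}}{3} = -1 + \frac{\left(- \frac{17}{-31} + 56\right)^{2}}{3} = -1 + \frac{\left(\left(-17\right) \left(- \frac{1}{31}\right) + 56\right)^{2}}{3} = -1 + \frac{\left(\frac{17}{31} + 56\right)^{2}}{3} = -1 + \frac{\left(\frac{1753}{31}\right)^{2}}{3} = -1 + \frac{1}{3} \cdot \frac{3073009}{961} = -1 + \frac{3073009}{2883} = \frac{3070126}{2883} \approx 1064.9$)
$a - \left(23895 + 11551\right) = \frac{3070126}{2883} - \left(23895 + 11551\right) = \frac{3070126}{2883} - 35446 = - \frac{99120692}{2883}$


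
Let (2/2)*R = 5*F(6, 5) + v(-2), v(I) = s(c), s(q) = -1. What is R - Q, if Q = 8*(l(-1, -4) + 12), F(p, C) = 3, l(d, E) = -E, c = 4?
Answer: -114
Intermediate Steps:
v(I) = -1
Q = 128 (Q = 8*(-1*(-4) + 12) = 8*(4 + 12) = 8*16 = 128)
R = 14 (R = 5*3 - 1 = 15 - 1 = 14)
R - Q = 14 - 1*128 = 14 - 128 = -114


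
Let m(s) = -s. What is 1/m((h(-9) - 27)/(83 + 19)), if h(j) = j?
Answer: 17/6 ≈ 2.8333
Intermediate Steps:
1/m((h(-9) - 27)/(83 + 19)) = 1/(-(-9 - 27)/(83 + 19)) = 1/(-(-36)/102) = 1/(-1*(-6/17)) = 1/(6/17) = 17/6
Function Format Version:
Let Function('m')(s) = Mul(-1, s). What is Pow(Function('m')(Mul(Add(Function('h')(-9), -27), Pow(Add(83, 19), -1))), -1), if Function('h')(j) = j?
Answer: Rational(17, 6) ≈ 2.8333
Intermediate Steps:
Pow(Function('m')(Mul(Add(Function('h')(-9), -27), Pow(Add(83, 19), -1))), -1) = Pow(Mul(-1, Mul(Add(-9, -27), Pow(Add(83, 19), -1))), -1) = Pow(Mul(-1, Mul(-36, Pow(102, -1))), -1) = Pow(Mul(-1, Mul(-36, Rational(1, 102))), -1) = Pow(Mul(-1, Rational(-6, 17)), -1) = Pow(Rational(6, 17), -1) = Rational(17, 6)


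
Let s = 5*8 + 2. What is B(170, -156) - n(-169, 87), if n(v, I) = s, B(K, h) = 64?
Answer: 22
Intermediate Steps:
s = 42 (s = 40 + 2 = 42)
n(v, I) = 42
B(170, -156) - n(-169, 87) = 64 - 1*42 = 64 - 42 = 22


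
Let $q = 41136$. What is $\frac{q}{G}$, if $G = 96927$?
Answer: $\frac{13712}{32309} \approx 0.4244$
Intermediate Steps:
$\frac{q}{G} = \frac{41136}{96927} = 41136 \cdot \frac{1}{96927} = \frac{13712}{32309}$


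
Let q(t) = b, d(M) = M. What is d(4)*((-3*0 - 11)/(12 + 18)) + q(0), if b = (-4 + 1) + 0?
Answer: -67/15 ≈ -4.4667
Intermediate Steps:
b = -3 (b = -3 + 0 = -3)
q(t) = -3
d(4)*((-3*0 - 11)/(12 + 18)) + q(0) = 4*((-3*0 - 11)/(12 + 18)) - 3 = 4*((0 - 11)/30) - 3 = 4*(-11*1/30) - 3 = 4*(-11/30) - 3 = -22/15 - 3 = -67/15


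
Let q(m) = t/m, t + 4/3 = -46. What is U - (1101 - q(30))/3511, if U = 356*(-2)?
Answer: -112542056/157995 ≈ -712.31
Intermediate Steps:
t = -142/3 (t = -4/3 - 46 = -142/3 ≈ -47.333)
q(m) = -142/(3*m)
U = -712
U - (1101 - q(30))/3511 = -712 - (1101 - (-142)/(3*30))/3511 = -712 - (1101 - 1*(-71/45))/3511 = -712 - (1101 + 71/45)/3511 = -712 - 49616/(45*3511) = -712 - 1*49616/157995 = -712 - 49616/157995 = -112542056/157995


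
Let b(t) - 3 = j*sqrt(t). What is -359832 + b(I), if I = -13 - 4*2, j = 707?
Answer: -359829 + 707*I*sqrt(21) ≈ -3.5983e+5 + 3239.9*I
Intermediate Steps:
I = -21 (I = -13 - 8 = -21)
b(t) = 3 + 707*sqrt(t)
-359832 + b(I) = -359832 + (3 + 707*sqrt(-21)) = -359832 + (3 + 707*(I*sqrt(21))) = -359832 + (3 + 707*I*sqrt(21)) = -359829 + 707*I*sqrt(21)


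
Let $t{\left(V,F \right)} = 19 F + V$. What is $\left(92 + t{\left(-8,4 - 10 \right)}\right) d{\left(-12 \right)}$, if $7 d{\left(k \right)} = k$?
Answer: $\frac{360}{7} \approx 51.429$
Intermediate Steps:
$d{\left(k \right)} = \frac{k}{7}$
$t{\left(V,F \right)} = V + 19 F$
$\left(92 + t{\left(-8,4 - 10 \right)}\right) d{\left(-12 \right)} = \left(92 + \left(-8 + 19 \left(4 - 10\right)\right)\right) \frac{1}{7} \left(-12\right) = \left(92 + \left(-8 + 19 \left(-6\right)\right)\right) \left(- \frac{12}{7}\right) = \left(92 - 122\right) \left(- \frac{12}{7}\right) = \left(-30\right) \left(- \frac{12}{7}\right) = \frac{360}{7}$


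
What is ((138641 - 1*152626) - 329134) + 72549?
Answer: -270570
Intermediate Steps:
((138641 - 1*152626) - 329134) + 72549 = ((138641 - 152626) - 329134) + 72549 = (-13985 - 329134) + 72549 = -343119 + 72549 = -270570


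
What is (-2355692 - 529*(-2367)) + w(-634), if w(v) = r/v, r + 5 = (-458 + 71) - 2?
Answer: -349824836/317 ≈ -1.1035e+6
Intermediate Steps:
r = -394 (r = -5 + ((-458 + 71) - 2) = -5 + (-387 - 2) = -5 - 389 = -394)
w(v) = -394/v
(-2355692 - 529*(-2367)) + w(-634) = (-2355692 - 529*(-2367)) - 394/(-634) = (-2355692 + 1252143) - 394*(-1/634) = -1103549 + 197/317 = -349824836/317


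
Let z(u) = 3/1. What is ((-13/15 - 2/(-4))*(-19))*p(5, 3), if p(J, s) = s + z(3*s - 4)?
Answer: 209/5 ≈ 41.800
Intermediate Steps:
z(u) = 3 (z(u) = 3*1 = 3)
p(J, s) = 3 + s (p(J, s) = s + 3 = 3 + s)
((-13/15 - 2/(-4))*(-19))*p(5, 3) = ((-13/15 - 2/(-4))*(-19))*(3 + 3) = ((-13*1/15 - 2*(-1/4))*(-19))*6 = ((-13/15 + 1/2)*(-19))*6 = -11/30*(-19)*6 = (209/30)*6 = 209/5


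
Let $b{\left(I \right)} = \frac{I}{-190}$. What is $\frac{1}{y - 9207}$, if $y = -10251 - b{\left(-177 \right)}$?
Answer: $- \frac{190}{3697197} \approx -5.139 \cdot 10^{-5}$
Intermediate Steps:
$b{\left(I \right)} = - \frac{I}{190}$ ($b{\left(I \right)} = I \left(- \frac{1}{190}\right) = - \frac{I}{190}$)
$y = - \frac{1947867}{190}$ ($y = -10251 - \left(- \frac{1}{190}\right) \left(-177\right) = -10251 - \frac{177}{190} = - \frac{1947867}{190} \approx -10252.0$)
$\frac{1}{y - 9207} = \frac{1}{- \frac{1947867}{190} - 9207} = \frac{1}{- \frac{3697197}{190}} = - \frac{190}{3697197}$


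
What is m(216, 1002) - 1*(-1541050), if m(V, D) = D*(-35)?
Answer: 1505980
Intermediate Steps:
m(V, D) = -35*D
m(216, 1002) - 1*(-1541050) = -35*1002 - 1*(-1541050) = -35070 + 1541050 = 1505980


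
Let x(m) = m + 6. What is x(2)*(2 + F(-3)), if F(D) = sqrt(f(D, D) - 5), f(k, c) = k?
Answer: 16 + 16*I*sqrt(2) ≈ 16.0 + 22.627*I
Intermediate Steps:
x(m) = 6 + m
F(D) = sqrt(-5 + D) (F(D) = sqrt(D - 5) = sqrt(-5 + D))
x(2)*(2 + F(-3)) = (6 + 2)*(2 + sqrt(-5 - 3)) = 8*(2 + sqrt(-8)) = 8*(2 + 2*I*sqrt(2)) = 16 + 16*I*sqrt(2)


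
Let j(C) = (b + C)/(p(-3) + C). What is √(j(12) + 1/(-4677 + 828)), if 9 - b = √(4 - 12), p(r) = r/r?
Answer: √(4043790192 - 385184826*I*√2)/50037 ≈ 1.2737 - 0.085406*I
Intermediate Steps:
p(r) = 1
b = 9 - 2*I*√2 (b = 9 - √(4 - 12) = 9 - √(-8) = 9 - 2*I*√2 ≈ 9.0 - 2.8284*I)
j(C) = (9 + C - 2*I*√2)/(1 + C) (j(C) = ((9 - 2*I*√2) + C)/(1 + C) = (9 + C - 2*I*√2)/(1 + C))
√(j(12) + 1/(-4677 + 828)) = √((9 + 12 - 2*I*√2)/(1 + 12) + 1/(-4677 + 828)) = √((21 - 2*I*√2)/13 + 1/(-3849)) = √((21 - 2*I*√2)/13 - 1/3849) = √((21/13 - 2*I*√2/13) - 1/3849) = √(80816/50037 - 2*I*√2/13)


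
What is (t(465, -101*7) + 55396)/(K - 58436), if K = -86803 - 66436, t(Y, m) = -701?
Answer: -10939/42335 ≈ -0.25839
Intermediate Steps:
K = -153239
(t(465, -101*7) + 55396)/(K - 58436) = (-701 + 55396)/(-153239 - 58436) = 54695/(-211675) = 54695*(-1/211675) = -10939/42335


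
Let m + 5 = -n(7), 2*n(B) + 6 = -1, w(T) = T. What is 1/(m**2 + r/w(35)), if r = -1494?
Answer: -140/5661 ≈ -0.024731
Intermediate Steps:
n(B) = -7/2 (n(B) = -3 + (1/2)*(-1) = -3 - 1/2 = -7/2)
m = -3/2 (m = -5 - 1*(-7/2) = -5 + 7/2 = -3/2 ≈ -1.5000)
1/(m**2 + r/w(35)) = 1/((-3/2)**2 - 1494/35) = 1/(9/4 - 1494*1/35) = 1/(9/4 - 1494/35) = 1/(-5661/140) = -140/5661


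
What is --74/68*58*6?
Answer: 6438/17 ≈ 378.71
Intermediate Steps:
--74/68*58*6 = --74*1/68*58*6 = -(-37/34*58)*6 = -(-1073)*6/17 = -1*(-6438/17) = 6438/17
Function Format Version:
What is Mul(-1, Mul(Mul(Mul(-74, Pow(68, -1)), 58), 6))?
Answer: Rational(6438, 17) ≈ 378.71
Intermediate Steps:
Mul(-1, Mul(Mul(Mul(-74, Pow(68, -1)), 58), 6)) = Mul(-1, Mul(Mul(Mul(-74, Rational(1, 68)), 58), 6)) = Mul(-1, Mul(Mul(Rational(-37, 34), 58), 6)) = Mul(-1, Mul(Rational(-1073, 17), 6)) = Mul(-1, Rational(-6438, 17)) = Rational(6438, 17)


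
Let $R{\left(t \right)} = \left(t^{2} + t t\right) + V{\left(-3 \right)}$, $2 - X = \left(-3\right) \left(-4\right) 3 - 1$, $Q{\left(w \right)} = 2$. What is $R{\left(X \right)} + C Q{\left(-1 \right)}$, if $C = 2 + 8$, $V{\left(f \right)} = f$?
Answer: $2195$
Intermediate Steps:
$X = -33$ ($X = 2 - \left(\left(-3\right) \left(-4\right) 3 - 1\right) = 2 - \left(12 \cdot 3 - 1\right) = 2 - \left(36 - 1\right) = 2 - 35 = -33$)
$R{\left(t \right)} = -3 + 2 t^{2}$ ($R{\left(t \right)} = \left(t^{2} + t t\right) - 3 = \left(t^{2} + t^{2}\right) - 3 = 2 t^{2} - 3 = -3 + 2 t^{2}$)
$C = 10$
$R{\left(X \right)} + C Q{\left(-1 \right)} = \left(-3 + 2 \left(-33\right)^{2}\right) + 10 \cdot 2 = \left(-3 + 2 \cdot 1089\right) + 20 = \left(-3 + 2178\right) + 20 = 2175 + 20 = 2195$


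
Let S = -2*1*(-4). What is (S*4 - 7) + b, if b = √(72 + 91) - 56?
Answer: -31 + √163 ≈ -18.233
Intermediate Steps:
S = 8 (S = -2*(-4) = 8)
b = -56 + √163 (b = √163 - 56 = -56 + √163 ≈ -43.233)
(S*4 - 7) + b = (8*4 - 7) + (-56 + √163) = (32 - 7) + (-56 + √163) = 25 + (-56 + √163) = -31 + √163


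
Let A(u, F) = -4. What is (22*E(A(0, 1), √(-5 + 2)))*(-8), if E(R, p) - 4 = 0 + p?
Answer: -704 - 176*I*√3 ≈ -704.0 - 304.84*I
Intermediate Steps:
E(R, p) = 4 + p (E(R, p) = 4 + (0 + p) = 4 + p)
(22*E(A(0, 1), √(-5 + 2)))*(-8) = (22*(4 + √(-5 + 2)))*(-8) = (22*(4 + √(-3)))*(-8) = (22*(4 + I*√3))*(-8) = (88 + 22*I*√3)*(-8) = -704 - 176*I*√3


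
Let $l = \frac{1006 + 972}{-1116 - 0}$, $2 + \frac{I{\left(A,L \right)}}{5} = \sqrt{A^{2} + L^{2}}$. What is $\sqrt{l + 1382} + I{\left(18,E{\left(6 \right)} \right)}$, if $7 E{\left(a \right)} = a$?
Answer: $-10 + \frac{\sqrt{47750354}}{186} + \frac{30 \sqrt{442}}{7} \approx 117.25$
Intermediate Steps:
$E{\left(a \right)} = \frac{a}{7}$
$I{\left(A,L \right)} = -10 + 5 \sqrt{A^{2} + L^{2}}$
$l = - \frac{989}{558}$ ($l = \frac{1978}{-1116 + 0} = \frac{1978}{-1116} = 1978 \left(- \frac{1}{1116}\right) = - \frac{989}{558} \approx -1.7724$)
$\sqrt{l + 1382} + I{\left(18,E{\left(6 \right)} \right)} = \sqrt{- \frac{989}{558} + 1382} - \left(10 - 5 \sqrt{18^{2} + \left(\frac{1}{7} \cdot 6\right)^{2}}\right) = \sqrt{\frac{770167}{558}} - \left(10 - 5 \sqrt{324 + \left(\frac{6}{7}\right)^{2}}\right) = \frac{\sqrt{47750354}}{186} - \left(10 - 5 \sqrt{324 + \frac{36}{49}}\right) = \frac{\sqrt{47750354}}{186} - \left(10 - 5 \sqrt{\frac{15912}{49}}\right) = \frac{\sqrt{47750354}}{186} - \left(10 - 5 \frac{6 \sqrt{442}}{7}\right) = \frac{\sqrt{47750354}}{186} - \left(10 - \frac{30 \sqrt{442}}{7}\right) = -10 + \frac{\sqrt{47750354}}{186} + \frac{30 \sqrt{442}}{7}$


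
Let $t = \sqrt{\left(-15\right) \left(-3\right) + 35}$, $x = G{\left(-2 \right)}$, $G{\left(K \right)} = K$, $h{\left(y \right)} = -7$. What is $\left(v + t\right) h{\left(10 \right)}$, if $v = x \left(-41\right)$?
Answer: $-574 - 28 \sqrt{5} \approx -636.61$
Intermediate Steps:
$x = -2$
$t = 4 \sqrt{5}$ ($t = \sqrt{45 + 35} = \sqrt{80} = 4 \sqrt{5} \approx 8.9443$)
$v = 82$ ($v = \left(-2\right) \left(-41\right) = 82$)
$\left(v + t\right) h{\left(10 \right)} = \left(82 + 4 \sqrt{5}\right) \left(-7\right) = -574 - 28 \sqrt{5}$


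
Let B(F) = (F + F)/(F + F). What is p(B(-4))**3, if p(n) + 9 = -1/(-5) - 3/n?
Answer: -205379/125 ≈ -1643.0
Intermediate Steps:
B(F) = 1 (B(F) = (2*F)/((2*F)) = (2*F)*(1/(2*F)) = 1)
p(n) = -44/5 - 3/n (p(n) = -9 + (-1/(-5) - 3/n) = -9 + (-1*(-1/5) - 3/n) = -9 + (1/5 - 3/n) = -44/5 - 3/n)
p(B(-4))**3 = (-44/5 - 3/1)**3 = (-44/5 - 3*1)**3 = (-44/5 - 3)**3 = (-59/5)**3 = -205379/125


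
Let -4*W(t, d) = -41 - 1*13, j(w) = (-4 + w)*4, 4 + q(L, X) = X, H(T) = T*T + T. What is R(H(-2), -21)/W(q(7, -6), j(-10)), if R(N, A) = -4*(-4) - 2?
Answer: 28/27 ≈ 1.0370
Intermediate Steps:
H(T) = T + T**2 (H(T) = T**2 + T = T + T**2)
q(L, X) = -4 + X
R(N, A) = 14 (R(N, A) = 16 - 2 = 14)
j(w) = -16 + 4*w
W(t, d) = 27/2 (W(t, d) = -(-41 - 1*13)/4 = -(-41 - 13)/4 = -1/4*(-54) = 27/2)
R(H(-2), -21)/W(q(7, -6), j(-10)) = 14/(27/2) = 14*(2/27) = 28/27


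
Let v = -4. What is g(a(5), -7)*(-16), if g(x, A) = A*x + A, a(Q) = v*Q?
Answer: -2128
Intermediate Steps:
a(Q) = -4*Q
g(x, A) = A + A*x
g(a(5), -7)*(-16) = -7*(1 - 4*5)*(-16) = -7*(1 - 20)*(-16) = -7*(-19)*(-16) = 133*(-16) = -2128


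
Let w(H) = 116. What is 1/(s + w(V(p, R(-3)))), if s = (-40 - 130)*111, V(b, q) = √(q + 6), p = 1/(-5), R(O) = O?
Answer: -1/18754 ≈ -5.3322e-5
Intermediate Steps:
p = -⅕ ≈ -0.20000
V(b, q) = √(6 + q)
s = -18870 (s = -170*111 = -18870)
1/(s + w(V(p, R(-3)))) = 1/(-18870 + 116) = 1/(-18754) = -1/18754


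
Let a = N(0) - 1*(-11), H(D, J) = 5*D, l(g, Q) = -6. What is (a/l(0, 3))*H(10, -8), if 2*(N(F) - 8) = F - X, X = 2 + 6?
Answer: -125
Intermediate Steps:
X = 8
N(F) = 4 + F/2 (N(F) = 8 + (F - 1*8)/2 = 8 + (F - 8)/2 = 8 + (-8 + F)/2 = 8 + (-4 + F/2) = 4 + F/2)
a = 15 (a = (4 + (½)*0) - 1*(-11) = (4 + 0) + 11 = 4 + 11 = 15)
(a/l(0, 3))*H(10, -8) = (15/(-6))*(5*10) = (15*(-⅙))*50 = -5/2*50 = -125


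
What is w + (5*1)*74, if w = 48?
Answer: 418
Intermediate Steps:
w + (5*1)*74 = 48 + (5*1)*74 = 48 + 5*74 = 48 + 370 = 418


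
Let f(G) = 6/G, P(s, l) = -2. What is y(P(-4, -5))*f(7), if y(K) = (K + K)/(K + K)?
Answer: 6/7 ≈ 0.85714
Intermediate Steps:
y(K) = 1 (y(K) = (2*K)/((2*K)) = (2*K)*(1/(2*K)) = 1)
y(P(-4, -5))*f(7) = 1*(6/7) = 6/7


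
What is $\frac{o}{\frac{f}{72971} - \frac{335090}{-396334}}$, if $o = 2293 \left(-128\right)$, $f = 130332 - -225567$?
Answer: $- \frac{33157798452001}{646510651} \approx -51287.0$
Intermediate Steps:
$f = 355899$ ($f = 130332 + 225567 = 355899$)
$o = -293504$
$\frac{o}{\frac{f}{72971} - \frac{335090}{-396334}} = - \frac{293504}{\frac{355899}{72971} - \frac{335090}{-396334}} = - \frac{293504}{355899 \cdot \frac{1}{72971} - - \frac{167545}{198167}} = - \frac{293504}{\frac{355899}{72971} + \frac{167545}{198167}} = - \frac{293504}{\frac{82753363328}{14460444157}} = \left(-293504\right) \frac{14460444157}{82753363328} = - \frac{33157798452001}{646510651}$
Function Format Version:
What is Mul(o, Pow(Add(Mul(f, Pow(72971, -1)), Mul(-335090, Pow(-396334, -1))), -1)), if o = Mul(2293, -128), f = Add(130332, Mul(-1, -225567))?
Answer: Rational(-33157798452001, 646510651) ≈ -51287.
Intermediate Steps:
f = 355899 (f = Add(130332, 225567) = 355899)
o = -293504
Mul(o, Pow(Add(Mul(f, Pow(72971, -1)), Mul(-335090, Pow(-396334, -1))), -1)) = Mul(-293504, Pow(Add(Mul(355899, Pow(72971, -1)), Mul(-335090, Pow(-396334, -1))), -1)) = Mul(-293504, Pow(Add(Mul(355899, Rational(1, 72971)), Mul(-335090, Rational(-1, 396334))), -1)) = Mul(-293504, Pow(Add(Rational(355899, 72971), Rational(167545, 198167)), -1)) = Mul(-293504, Pow(Rational(82753363328, 14460444157), -1)) = Mul(-293504, Rational(14460444157, 82753363328)) = Rational(-33157798452001, 646510651)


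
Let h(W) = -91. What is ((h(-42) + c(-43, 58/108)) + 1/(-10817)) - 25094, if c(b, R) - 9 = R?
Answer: -14705441129/584118 ≈ -25175.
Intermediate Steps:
c(b, R) = 9 + R
((h(-42) + c(-43, 58/108)) + 1/(-10817)) - 25094 = ((-91 + (9 + 58/108)) + 1/(-10817)) - 25094 = ((-91 + (9 + 58*(1/108))) - 1/10817) - 25094 = ((-91 + (9 + 29/54)) - 1/10817) - 25094 = ((-91 + 515/54) - 1/10817) - 25094 = (-4399/54 - 1/10817) - 25094 = -47584037/584118 - 25094 = -14705441129/584118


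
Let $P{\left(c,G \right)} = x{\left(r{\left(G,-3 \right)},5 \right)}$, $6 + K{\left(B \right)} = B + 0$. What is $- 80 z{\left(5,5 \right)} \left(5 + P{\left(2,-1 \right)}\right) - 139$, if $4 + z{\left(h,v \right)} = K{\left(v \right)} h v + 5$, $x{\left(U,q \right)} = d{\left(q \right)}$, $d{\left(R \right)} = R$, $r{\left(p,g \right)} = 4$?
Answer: $19061$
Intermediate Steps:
$K{\left(B \right)} = -6 + B$ ($K{\left(B \right)} = -6 + \left(B + 0\right) = -6 + B$)
$x{\left(U,q \right)} = q$
$z{\left(h,v \right)} = 1 + h v \left(-6 + v\right)$ ($z{\left(h,v \right)} = -4 + \left(\left(-6 + v\right) h v + 5\right) = -4 + \left(h \left(-6 + v\right) v + 5\right) = -4 + \left(h v \left(-6 + v\right) + 5\right) = -4 + \left(5 + h v \left(-6 + v\right)\right) = 1 + h v \left(-6 + v\right)$)
$P{\left(c,G \right)} = 5$
$- 80 z{\left(5,5 \right)} \left(5 + P{\left(2,-1 \right)}\right) - 139 = - 80 \left(1 + 5 \cdot 5 \left(-6 + 5\right)\right) \left(5 + 5\right) - 139 = - 80 \left(1 + 5 \cdot 5 \left(-1\right)\right) 10 - 139 = - 80 \left(1 - 25\right) 10 - 139 = - 80 \left(\left(-24\right) 10\right) - 139 = \left(-80\right) \left(-240\right) - 139 = 19200 - 139 = 19061$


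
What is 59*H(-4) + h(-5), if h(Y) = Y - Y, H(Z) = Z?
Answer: -236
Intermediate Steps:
h(Y) = 0
59*H(-4) + h(-5) = 59*(-4) + 0 = -236 + 0 = -236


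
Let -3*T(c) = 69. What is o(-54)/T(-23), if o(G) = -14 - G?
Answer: -40/23 ≈ -1.7391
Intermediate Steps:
T(c) = -23 (T(c) = -⅓*69 = -23)
o(-54)/T(-23) = (-14 - 1*(-54))/(-23) = (-14 + 54)*(-1/23) = 40*(-1/23) = -40/23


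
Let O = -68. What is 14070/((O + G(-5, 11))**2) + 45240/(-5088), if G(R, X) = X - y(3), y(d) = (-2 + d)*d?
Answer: -31693/6360 ≈ -4.9832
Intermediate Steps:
y(d) = d*(-2 + d)
G(R, X) = -3 + X (G(R, X) = X - 3*(-2 + 3) = X - 3 = -3 + X)
14070/((O + G(-5, 11))**2) + 45240/(-5088) = 14070/((-68 + (-3 + 11))**2) + 45240/(-5088) = 14070/((-68 + 8)**2) + 45240*(-1/5088) = 14070/((-60)**2) - 1885/212 = 14070/3600 - 1885/212 = 14070*(1/3600) - 1885/212 = 469/120 - 1885/212 = -31693/6360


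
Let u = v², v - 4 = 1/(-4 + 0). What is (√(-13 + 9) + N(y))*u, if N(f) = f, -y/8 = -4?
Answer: 450 + 225*I/8 ≈ 450.0 + 28.125*I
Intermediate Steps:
y = 32 (y = -8*(-4) = 32)
v = 15/4 (v = 4 + 1/(-4 + 0) = 4 + 1/(-4) = 4 - ¼ = 15/4 ≈ 3.7500)
u = 225/16 (u = (15/4)² = 225/16 ≈ 14.063)
(√(-13 + 9) + N(y))*u = (√(-13 + 9) + 32)*(225/16) = (√(-4) + 32)*(225/16) = (2*I + 32)*(225/16) = (32 + 2*I)*(225/16) = 450 + 225*I/8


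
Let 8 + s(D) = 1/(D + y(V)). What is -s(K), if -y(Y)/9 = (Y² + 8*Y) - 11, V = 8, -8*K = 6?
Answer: 33724/4215 ≈ 8.0009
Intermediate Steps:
K = -¾ (K = -⅛*6 = -¾ ≈ -0.75000)
y(Y) = 99 - 72*Y - 9*Y² (y(Y) = -9*((Y² + 8*Y) - 11) = -9*(-11 + Y² + 8*Y) = 99 - 72*Y - 9*Y²)
s(D) = -8 + 1/(-1053 + D) (s(D) = -8 + 1/(D + (99 - 72*8 - 9*8²)) = -8 + 1/(D + (99 - 576 - 9*64)) = -8 + 1/(D + (99 - 576 - 576)) = -8 + 1/(D - 1053) = -8 + 1/(-1053 + D))
-s(K) = -(8425 - 8*(-¾))/(-1053 - ¾) = -(8425 + 6)/(-4215/4) = -(-4)*8431/4215 = -1*(-33724/4215) = 33724/4215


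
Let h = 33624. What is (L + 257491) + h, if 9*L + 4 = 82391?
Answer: 2702422/9 ≈ 3.0027e+5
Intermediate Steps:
L = 82387/9 (L = -4/9 + (⅑)*82391 = -4/9 + 82391/9 = 82387/9 ≈ 9154.1)
(L + 257491) + h = (82387/9 + 257491) + 33624 = 2399806/9 + 33624 = 2702422/9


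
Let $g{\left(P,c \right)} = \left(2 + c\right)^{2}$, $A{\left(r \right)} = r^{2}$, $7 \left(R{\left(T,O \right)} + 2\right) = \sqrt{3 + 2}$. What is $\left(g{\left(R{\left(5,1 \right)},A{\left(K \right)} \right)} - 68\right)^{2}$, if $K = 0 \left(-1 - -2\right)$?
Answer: $4096$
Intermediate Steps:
$K = 0$ ($K = 0 \left(-1 + 2\right) = 0 \cdot 1 = 0$)
$R{\left(T,O \right)} = -2 + \frac{\sqrt{5}}{7}$ ($R{\left(T,O \right)} = -2 + \frac{\sqrt{3 + 2}}{7} = -2 + \frac{\sqrt{5}}{7}$)
$\left(g{\left(R{\left(5,1 \right)},A{\left(K \right)} \right)} - 68\right)^{2} = \left(\left(2 + 0^{2}\right)^{2} - 68\right)^{2} = \left(\left(2 + 0\right)^{2} - 68\right)^{2} = \left(2^{2} - 68\right)^{2} = \left(4 - 68\right)^{2} = \left(-64\right)^{2} = 4096$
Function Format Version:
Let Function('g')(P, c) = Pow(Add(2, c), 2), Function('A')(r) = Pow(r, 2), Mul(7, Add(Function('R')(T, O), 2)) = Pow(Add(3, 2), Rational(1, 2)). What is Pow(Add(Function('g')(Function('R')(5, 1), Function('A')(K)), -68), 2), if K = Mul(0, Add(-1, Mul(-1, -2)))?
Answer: 4096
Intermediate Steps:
K = 0 (K = Mul(0, Add(-1, 2)) = Mul(0, 1) = 0)
Function('R')(T, O) = Add(-2, Mul(Rational(1, 7), Pow(5, Rational(1, 2)))) (Function('R')(T, O) = Add(-2, Mul(Rational(1, 7), Pow(Add(3, 2), Rational(1, 2)))) = Add(-2, Mul(Rational(1, 7), Pow(5, Rational(1, 2)))))
Pow(Add(Function('g')(Function('R')(5, 1), Function('A')(K)), -68), 2) = Pow(Add(Pow(Add(2, Pow(0, 2)), 2), -68), 2) = Pow(Add(Pow(Add(2, 0), 2), -68), 2) = Pow(Add(Pow(2, 2), -68), 2) = Pow(Add(4, -68), 2) = Pow(-64, 2) = 4096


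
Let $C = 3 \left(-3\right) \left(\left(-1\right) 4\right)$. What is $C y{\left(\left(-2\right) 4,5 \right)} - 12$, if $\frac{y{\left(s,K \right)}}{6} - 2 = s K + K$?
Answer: $-7140$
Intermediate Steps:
$C = 36$ ($C = \left(-9\right) \left(-4\right) = 36$)
$y{\left(s,K \right)} = 12 + 6 K + 6 K s$ ($y{\left(s,K \right)} = 12 + 6 \left(s K + K\right) = 12 + 6 \left(K s + K\right) = 12 + 6 \left(K + K s\right) = 12 + \left(6 K + 6 K s\right) = 12 + 6 K + 6 K s$)
$C y{\left(\left(-2\right) 4,5 \right)} - 12 = 36 \left(12 + 6 \cdot 5 + 6 \cdot 5 \left(\left(-2\right) 4\right)\right) - 12 = 36 \left(12 + 30 + 6 \cdot 5 \left(-8\right)\right) + \left(-19 + 7\right) = 36 \left(12 + 30 - 240\right) - 12 = 36 \left(-198\right) - 12 = -7128 - 12 = -7140$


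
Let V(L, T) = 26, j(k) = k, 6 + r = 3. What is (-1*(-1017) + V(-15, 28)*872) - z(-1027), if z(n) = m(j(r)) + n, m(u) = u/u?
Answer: 24715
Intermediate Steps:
r = -3 (r = -6 + 3 = -3)
m(u) = 1
z(n) = 1 + n
(-1*(-1017) + V(-15, 28)*872) - z(-1027) = (-1*(-1017) + 26*872) - (1 - 1027) = (1017 + 22672) - 1*(-1026) = 23689 + 1026 = 24715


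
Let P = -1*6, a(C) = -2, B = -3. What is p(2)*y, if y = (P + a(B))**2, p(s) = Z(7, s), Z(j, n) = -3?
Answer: -192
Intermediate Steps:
p(s) = -3
P = -6
y = 64 (y = (-6 - 2)**2 = (-8)**2 = 64)
p(2)*y = -3*64 = -192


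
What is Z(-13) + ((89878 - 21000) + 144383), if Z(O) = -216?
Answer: 213045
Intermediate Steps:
Z(-13) + ((89878 - 21000) + 144383) = -216 + ((89878 - 21000) + 144383) = -216 + (68878 + 144383) = -216 + 213261 = 213045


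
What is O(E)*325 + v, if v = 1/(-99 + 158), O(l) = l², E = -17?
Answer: 5541576/59 ≈ 93925.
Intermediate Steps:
v = 1/59 ≈ 0.016949
O(E)*325 + v = (-17)²*325 + 1/59 = 289*325 + 1/59 = 93925 + 1/59 = 5541576/59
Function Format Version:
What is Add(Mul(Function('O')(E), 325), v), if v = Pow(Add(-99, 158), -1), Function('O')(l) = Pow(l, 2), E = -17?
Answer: Rational(5541576, 59) ≈ 93925.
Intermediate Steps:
v = Rational(1, 59) (v = Pow(59, -1) = Rational(1, 59) ≈ 0.016949)
Add(Mul(Function('O')(E), 325), v) = Add(Mul(Pow(-17, 2), 325), Rational(1, 59)) = Add(Mul(289, 325), Rational(1, 59)) = Add(93925, Rational(1, 59)) = Rational(5541576, 59)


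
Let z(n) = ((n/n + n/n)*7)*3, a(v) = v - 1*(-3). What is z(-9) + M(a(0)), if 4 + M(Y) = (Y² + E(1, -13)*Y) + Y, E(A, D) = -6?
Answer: 32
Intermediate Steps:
a(v) = 3 + v (a(v) = v + 3 = 3 + v)
M(Y) = -4 + Y² - 5*Y (M(Y) = -4 + ((Y² - 6*Y) + Y) = -4 + (Y² - 5*Y) = -4 + Y² - 5*Y)
z(n) = 42 (z(n) = ((1 + 1)*7)*3 = (2*7)*3 = 14*3 = 42)
z(-9) + M(a(0)) = 42 + (-4 + (3 + 0)² - 5*(3 + 0)) = 42 + (-4 + 3² - 5*3) = 42 + (-4 + 9 - 15) = 42 - 10 = 32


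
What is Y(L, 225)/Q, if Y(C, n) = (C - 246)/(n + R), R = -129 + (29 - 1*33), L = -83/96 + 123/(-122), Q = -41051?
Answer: 1451543/22116308352 ≈ 6.5632e-5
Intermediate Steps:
L = -10967/5856 (L = -83*1/96 + 123*(-1/122) = -83/96 - 123/122 = -10967/5856 ≈ -1.8728)
R = -133 (R = -129 + (29 - 33) = -129 - 4 = -133)
Y(C, n) = (-246 + C)/(-133 + n) (Y(C, n) = (C - 246)/(n - 133) = (-246 + C)/(-133 + n))
Y(L, 225)/Q = ((-246 - 10967/5856)/(-133 + 225))/(-41051) = (-1451543/5856/92)*(-1/41051) = ((1/92)*(-1451543/5856))*(-1/41051) = -1451543/538752*(-1/41051) = 1451543/22116308352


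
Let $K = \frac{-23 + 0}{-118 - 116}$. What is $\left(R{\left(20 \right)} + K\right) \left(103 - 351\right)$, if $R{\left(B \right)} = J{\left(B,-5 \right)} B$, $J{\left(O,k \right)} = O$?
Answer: $- \frac{11609252}{117} \approx -99224.0$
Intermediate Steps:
$K = \frac{23}{234}$ ($K = - \frac{23}{-234} = \left(-23\right) \left(- \frac{1}{234}\right) = \frac{23}{234} \approx 0.098291$)
$R{\left(B \right)} = B^{2}$ ($R{\left(B \right)} = B B = B^{2}$)
$\left(R{\left(20 \right)} + K\right) \left(103 - 351\right) = \left(20^{2} + \frac{23}{234}\right) \left(103 - 351\right) = \left(400 + \frac{23}{234}\right) \left(103 - 351\right) = \frac{93623 \left(103 - 351\right)}{234} = \frac{93623}{234} \left(-248\right) = - \frac{11609252}{117}$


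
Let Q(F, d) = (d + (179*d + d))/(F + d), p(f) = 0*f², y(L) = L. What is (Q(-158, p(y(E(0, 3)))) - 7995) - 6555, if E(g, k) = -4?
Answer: -14550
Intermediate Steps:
p(f) = 0
Q(F, d) = 181*d/(F + d) (Q(F, d) = (d + 180*d)/(F + d) = (181*d)/(F + d) = 181*d/(F + d))
(Q(-158, p(y(E(0, 3)))) - 7995) - 6555 = (181*0/(-158 + 0) - 7995) - 6555 = (181*0/(-158) - 7995) - 6555 = (181*0*(-1/158) - 7995) - 6555 = (0 - 7995) - 6555 = -7995 - 6555 = -14550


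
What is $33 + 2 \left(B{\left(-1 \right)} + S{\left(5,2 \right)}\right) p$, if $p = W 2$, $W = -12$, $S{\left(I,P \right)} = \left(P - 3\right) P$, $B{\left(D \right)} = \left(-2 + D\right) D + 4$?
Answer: $-207$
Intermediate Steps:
$B{\left(D \right)} = 4 + D \left(-2 + D\right)$ ($B{\left(D \right)} = D \left(-2 + D\right) + 4 = 4 + D \left(-2 + D\right)$)
$S{\left(I,P \right)} = P \left(-3 + P\right)$ ($S{\left(I,P \right)} = \left(-3 + P\right) P = P \left(-3 + P\right)$)
$p = -24$ ($p = \left(-12\right) 2 = -24$)
$33 + 2 \left(B{\left(-1 \right)} + S{\left(5,2 \right)}\right) p = 33 + 2 \left(\left(4 + \left(-1\right)^{2} - -2\right) + 2 \left(-3 + 2\right)\right) \left(-24\right) = 33 + 2 \left(\left(4 + 1 + 2\right) + 2 \left(-1\right)\right) \left(-24\right) = 33 + 2 \left(7 - 2\right) \left(-24\right) = 33 + 2 \cdot 5 \left(-24\right) = 33 + 10 \left(-24\right) = 33 - 240 = -207$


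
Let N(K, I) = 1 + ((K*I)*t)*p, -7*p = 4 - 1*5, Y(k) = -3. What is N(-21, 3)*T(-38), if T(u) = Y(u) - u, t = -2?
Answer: 665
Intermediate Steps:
p = ⅐ (p = -(4 - 1*5)/7 = -(4 - 5)/7 = -⅐*(-1) = ⅐ ≈ 0.14286)
N(K, I) = 1 - 2*I*K/7 (N(K, I) = 1 + ((K*I)*(-2))*(⅐) = 1 + ((I*K)*(-2))*(⅐) = 1 - 2*I*K*(⅐) = 1 - 2*I*K/7)
T(u) = -3 - u
N(-21, 3)*T(-38) = (1 - 2/7*3*(-21))*(-3 - 1*(-38)) = (1 + 18)*(-3 + 38) = 19*35 = 665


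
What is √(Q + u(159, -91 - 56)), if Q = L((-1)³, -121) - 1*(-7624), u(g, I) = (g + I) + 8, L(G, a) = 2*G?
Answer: √7642 ≈ 87.419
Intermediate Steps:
u(g, I) = 8 + I + g (u(g, I) = (I + g) + 8 = 8 + I + g)
Q = 7622 (Q = 2*(-1)³ - 1*(-7624) = 2*(-1) + 7624 = -2 + 7624 = 7622)
√(Q + u(159, -91 - 56)) = √(7622 + (8 + (-91 - 56) + 159)) = √(7622 + (8 - 147 + 159)) = √(7622 + 20) = √7642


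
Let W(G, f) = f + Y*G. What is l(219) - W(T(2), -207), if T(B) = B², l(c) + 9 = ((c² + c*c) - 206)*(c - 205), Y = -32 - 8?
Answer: 1340382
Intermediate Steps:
Y = -40
l(c) = -9 + (-206 + 2*c²)*(-205 + c) (l(c) = -9 + ((c² + c*c) - 206)*(c - 205) = -9 + ((c² + c²) - 206)*(-205 + c) = -9 + (2*c² - 206)*(-205 + c) = -9 + (-206 + 2*c²)*(-205 + c))
W(G, f) = f - 40*G
l(219) - W(T(2), -207) = (42221 - 410*219² - 206*219 + 2*219³) - (-207 - 40*2²) = (42221 - 410*47961 - 45114 + 2*10503459) - (-207 - 40*4) = (42221 - 19664010 - 45114 + 21006918) - (-207 - 160) = 1340015 - 1*(-367) = 1340015 + 367 = 1340382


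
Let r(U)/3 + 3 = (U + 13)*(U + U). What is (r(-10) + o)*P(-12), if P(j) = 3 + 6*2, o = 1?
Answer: -2820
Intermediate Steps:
r(U) = -9 + 6*U*(13 + U) (r(U) = -9 + 3*((U + 13)*(U + U)) = -9 + 3*((13 + U)*(2*U)) = -9 + 3*(2*U*(13 + U)) = -9 + 6*U*(13 + U))
P(j) = 15 (P(j) = 3 + 12 = 15)
(r(-10) + o)*P(-12) = ((-9 + 6*(-10)² + 78*(-10)) + 1)*15 = ((-9 + 6*100 - 780) + 1)*15 = ((-9 + 600 - 780) + 1)*15 = (-189 + 1)*15 = -188*15 = -2820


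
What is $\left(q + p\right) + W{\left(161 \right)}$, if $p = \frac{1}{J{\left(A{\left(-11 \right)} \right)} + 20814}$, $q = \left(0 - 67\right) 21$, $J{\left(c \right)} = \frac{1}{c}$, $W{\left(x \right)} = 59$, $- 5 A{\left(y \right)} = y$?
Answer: $- \frac{308636721}{228959} \approx -1348.0$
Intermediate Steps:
$A{\left(y \right)} = - \frac{y}{5}$
$q = -1407$ ($q = \left(-67\right) 21 = -1407$)
$p = \frac{11}{228959}$ ($p = \frac{1}{\frac{1}{\left(- \frac{1}{5}\right) \left(-11\right)} + 20814} = \frac{1}{\frac{1}{\frac{11}{5}} + 20814} = \frac{1}{\frac{5}{11} + 20814} = \frac{1}{\frac{228959}{11}} = \frac{11}{228959} \approx 4.8044 \cdot 10^{-5}$)
$\left(q + p\right) + W{\left(161 \right)} = \left(-1407 + \frac{11}{228959}\right) + 59 = - \frac{322145302}{228959} + 59 = - \frac{308636721}{228959}$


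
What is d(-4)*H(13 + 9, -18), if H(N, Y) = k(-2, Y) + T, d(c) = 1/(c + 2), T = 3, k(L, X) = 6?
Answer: -9/2 ≈ -4.5000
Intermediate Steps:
d(c) = 1/(2 + c)
H(N, Y) = 9 (H(N, Y) = 6 + 3 = 9)
d(-4)*H(13 + 9, -18) = 9/(2 - 4) = 9/(-2) = -½*9 = -9/2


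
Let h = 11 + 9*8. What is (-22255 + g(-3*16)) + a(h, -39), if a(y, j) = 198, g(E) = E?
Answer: -22105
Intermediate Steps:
h = 83 (h = 11 + 72 = 83)
(-22255 + g(-3*16)) + a(h, -39) = (-22255 - 3*16) + 198 = (-22255 - 48) + 198 = -22303 + 198 = -22105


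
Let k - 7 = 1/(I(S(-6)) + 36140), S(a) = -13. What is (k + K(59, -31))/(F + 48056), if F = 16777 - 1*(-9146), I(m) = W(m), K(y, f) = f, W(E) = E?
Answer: -867047/2672639333 ≈ -0.00032442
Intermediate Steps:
I(m) = m
k = 252890/36127 (k = 7 + 1/(-13 + 36140) = 7 + 1/36127 = 252890/36127 ≈ 7.0000)
F = 25923 (F = 16777 + 9146 = 25923)
(k + K(59, -31))/(F + 48056) = (252890/36127 - 31)/(25923 + 48056) = -867047/36127/73979 = -867047/36127*1/73979 = -867047/2672639333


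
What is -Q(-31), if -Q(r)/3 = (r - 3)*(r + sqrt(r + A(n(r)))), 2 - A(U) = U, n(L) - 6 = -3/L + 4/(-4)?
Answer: 3162 - 102*I*sqrt(32767)/31 ≈ 3162.0 - 595.6*I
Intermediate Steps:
n(L) = 5 - 3/L (n(L) = 6 + (-3/L + 4/(-4)) = 6 + (-3/L + 4*(-1/4)) = 6 + (-3/L - 1) = 6 + (-1 - 3/L) = 5 - 3/L)
A(U) = 2 - U
Q(r) = -3*(-3 + r)*(r + sqrt(-3 + r + 3/r)) (Q(r) = -3*(r - 3)*(r + sqrt(r + (2 - (5 - 3/r)))) = -3*(-3 + r)*(r + sqrt(r + (2 + (-5 + 3/r)))) = -3*(-3 + r)*(r + sqrt(r + (-3 + 3/r))) = -3*(-3 + r)*(r + sqrt(-3 + r + 3/r)))
-Q(-31) = -(-3*(-31)**2 + 9*(-31) + 9*sqrt(-3 - 31 + 3/(-31)) - 3*(-31)*sqrt(-3 - 31 + 3/(-31))) = -(-3*961 - 279 + 9*sqrt(-3 - 31 + 3*(-1/31)) - 3*(-31)*sqrt(-3 - 31 + 3*(-1/31))) = -(-2883 - 279 + 9*sqrt(-3 - 31 - 3/31) - 3*(-31)*sqrt(-3 - 31 - 3/31)) = -(-2883 - 279 + 9*sqrt(-1057/31) - 3*(-31)*sqrt(-1057/31)) = -(-2883 - 279 + 9*(I*sqrt(32767)/31) - 3*(-31)*I*sqrt(32767)/31) = -(-2883 - 279 + 9*I*sqrt(32767)/31 + 3*I*sqrt(32767)) = -(-3162 + 102*I*sqrt(32767)/31) = 3162 - 102*I*sqrt(32767)/31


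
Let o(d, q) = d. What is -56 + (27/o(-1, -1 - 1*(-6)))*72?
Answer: -2000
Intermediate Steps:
-56 + (27/o(-1, -1 - 1*(-6)))*72 = -56 + (27/(-1))*72 = -56 + (27*(-1))*72 = -56 - 27*72 = -56 - 1944 = -2000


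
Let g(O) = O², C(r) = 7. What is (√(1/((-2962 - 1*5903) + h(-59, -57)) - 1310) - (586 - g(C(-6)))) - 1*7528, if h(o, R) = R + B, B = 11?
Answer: -8065 + I*√104021765421/8911 ≈ -8065.0 + 36.194*I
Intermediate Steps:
h(o, R) = 11 + R (h(o, R) = R + 11 = 11 + R)
(√(1/((-2962 - 1*5903) + h(-59, -57)) - 1310) - (586 - g(C(-6)))) - 1*7528 = (√(1/((-2962 - 1*5903) + (11 - 57)) - 1310) - (586 - 1*7²)) - 1*7528 = (√(1/((-2962 - 5903) - 46) - 1310) - (586 - 1*49)) - 7528 = (√(1/(-8865 - 46) - 1310) - (586 - 49)) - 7528 = (√(1/(-8911) - 1310) - 1*537) - 7528 = (√(-1/8911 - 1310) - 537) - 7528 = (√(-11673411/8911) - 537) - 7528 = (I*√104021765421/8911 - 537) - 7528 = (-537 + I*√104021765421/8911) - 7528 = -8065 + I*√104021765421/8911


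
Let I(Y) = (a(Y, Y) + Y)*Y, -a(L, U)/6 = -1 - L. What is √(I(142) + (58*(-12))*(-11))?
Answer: 2*√37414 ≈ 386.85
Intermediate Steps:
a(L, U) = 6 + 6*L (a(L, U) = -6*(-1 - L) = 6 + 6*L)
I(Y) = Y*(6 + 7*Y) (I(Y) = ((6 + 6*Y) + Y)*Y = (6 + 7*Y)*Y = Y*(6 + 7*Y))
√(I(142) + (58*(-12))*(-11)) = √(142*(6 + 7*142) + (58*(-12))*(-11)) = √(142*(6 + 994) - 696*(-11)) = √(142*1000 + 7656) = √(142000 + 7656) = √149656 = 2*√37414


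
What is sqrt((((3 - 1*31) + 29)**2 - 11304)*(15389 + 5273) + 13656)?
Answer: I*sqrt(233528930) ≈ 15282.0*I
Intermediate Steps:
sqrt((((3 - 1*31) + 29)**2 - 11304)*(15389 + 5273) + 13656) = sqrt((((3 - 31) + 29)**2 - 11304)*20662 + 13656) = sqrt(((-28 + 29)**2 - 11304)*20662 + 13656) = sqrt((1**2 - 11304)*20662 + 13656) = sqrt((1 - 11304)*20662 + 13656) = sqrt(-11303*20662 + 13656) = sqrt(-233542586 + 13656) = sqrt(-233528930) = I*sqrt(233528930)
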